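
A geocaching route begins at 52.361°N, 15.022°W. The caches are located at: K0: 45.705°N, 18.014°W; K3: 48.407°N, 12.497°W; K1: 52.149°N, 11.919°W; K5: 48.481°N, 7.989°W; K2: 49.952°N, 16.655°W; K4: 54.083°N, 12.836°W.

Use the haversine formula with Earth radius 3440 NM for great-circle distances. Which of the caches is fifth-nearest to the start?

K5

Distance to each, sorted:
K1: 114.7 NM
K4: 129.8 NM
K2: 157.2 NM
K3: 256.3 NM
K5: 355.6 NM
K0: 416.5 NM
The fifth-nearest is K5 at 355.6 NM.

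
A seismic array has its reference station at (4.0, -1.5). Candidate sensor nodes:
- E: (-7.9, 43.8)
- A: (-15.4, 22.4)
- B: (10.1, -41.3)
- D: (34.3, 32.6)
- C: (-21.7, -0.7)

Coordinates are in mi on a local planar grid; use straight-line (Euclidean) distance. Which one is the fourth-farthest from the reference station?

Distances from the reference station ((4.0, -1.5)):
E: 46.8 mi
D: 45.6 mi
B: 40.3 mi
A: 30.8 mi
C: 25.7 mi
The fourth-farthest is A at 30.8 mi.

A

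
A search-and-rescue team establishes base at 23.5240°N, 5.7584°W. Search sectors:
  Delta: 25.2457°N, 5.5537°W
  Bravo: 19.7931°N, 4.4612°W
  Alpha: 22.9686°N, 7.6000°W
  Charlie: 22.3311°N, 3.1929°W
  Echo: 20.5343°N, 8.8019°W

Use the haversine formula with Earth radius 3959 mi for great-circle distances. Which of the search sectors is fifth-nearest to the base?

Echo

Distance to each, sorted:
Delta: 119.7 mi
Alpha: 123.1 mi
Charlie: 182.9 mi
Bravo: 270.9 mi
Echo: 284.0 mi
The fifth-nearest is Echo at 284.0 mi.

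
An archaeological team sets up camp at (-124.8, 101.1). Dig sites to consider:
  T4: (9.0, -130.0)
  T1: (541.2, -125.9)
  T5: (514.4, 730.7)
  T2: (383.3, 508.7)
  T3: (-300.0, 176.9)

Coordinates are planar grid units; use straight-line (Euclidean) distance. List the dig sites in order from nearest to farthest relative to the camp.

Distance from the camp at (-124.8, 101.1) to each:
T3 (-300.0, 176.9): 190.9
T4 (9.0, -130.0): 267.0
T2 (383.3, 508.7): 651.4
T1 (541.2, -125.9): 703.6
T5 (514.4, 730.7): 897.2

T3, T4, T2, T1, T5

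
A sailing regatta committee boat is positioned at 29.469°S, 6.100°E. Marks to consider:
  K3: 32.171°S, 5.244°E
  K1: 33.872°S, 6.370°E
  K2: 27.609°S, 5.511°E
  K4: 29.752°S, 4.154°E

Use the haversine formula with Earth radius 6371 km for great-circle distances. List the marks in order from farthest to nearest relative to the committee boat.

K1, K3, K2, K4

Computing each great-circle distance from 29.469°S, 6.100°E:
K1 33.872°S, 6.370°E: 490.3 km
K3 32.171°S, 5.244°E: 311.4 km
K2 27.609°S, 5.511°E: 214.7 km
K4 29.752°S, 4.154°E: 190.7 km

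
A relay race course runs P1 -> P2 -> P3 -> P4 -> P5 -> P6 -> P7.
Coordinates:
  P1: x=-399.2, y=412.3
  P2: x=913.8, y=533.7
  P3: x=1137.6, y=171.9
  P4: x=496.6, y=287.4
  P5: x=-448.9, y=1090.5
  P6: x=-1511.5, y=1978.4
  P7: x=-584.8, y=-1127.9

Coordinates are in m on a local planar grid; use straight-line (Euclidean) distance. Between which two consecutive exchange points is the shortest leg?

Leg distances:
P1→P2: 1318.6 m
P2→P3: 425.4 m
P3→P4: 651.3 m
P4→P5: 1240.5 m
P5→P6: 1384.7 m
P6→P7: 3241.6 m
The shortest leg is P2–P3 at 425.4 m.

P2–P3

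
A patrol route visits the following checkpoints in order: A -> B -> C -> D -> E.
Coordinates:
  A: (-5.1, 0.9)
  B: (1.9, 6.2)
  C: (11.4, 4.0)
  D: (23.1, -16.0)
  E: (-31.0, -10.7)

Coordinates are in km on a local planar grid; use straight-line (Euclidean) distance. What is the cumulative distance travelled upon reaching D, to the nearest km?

42 km

Leg distances:
A→B: 8.8 km  (cumulative 8.8 km)
B→C: 9.8 km  (cumulative 18.5 km)
C→D: 23.2 km  (cumulative 41.7 km)
Cumulative distance at D ≈ 42 km.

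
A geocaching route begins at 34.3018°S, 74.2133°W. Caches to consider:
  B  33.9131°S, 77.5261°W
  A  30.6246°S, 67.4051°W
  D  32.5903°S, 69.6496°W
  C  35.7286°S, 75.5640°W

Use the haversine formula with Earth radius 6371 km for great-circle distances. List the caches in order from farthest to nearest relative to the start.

A, D, B, C

Distance from the start at 34.3018°S, 74.2133°W to each:
A 30.6246°S, 67.4051°W: 758.1 km
D 32.5903°S, 69.6496°W: 464.2 km
B 33.9131°S, 77.5261°W: 308.0 km
C 35.7286°S, 75.5640°W: 200.7 km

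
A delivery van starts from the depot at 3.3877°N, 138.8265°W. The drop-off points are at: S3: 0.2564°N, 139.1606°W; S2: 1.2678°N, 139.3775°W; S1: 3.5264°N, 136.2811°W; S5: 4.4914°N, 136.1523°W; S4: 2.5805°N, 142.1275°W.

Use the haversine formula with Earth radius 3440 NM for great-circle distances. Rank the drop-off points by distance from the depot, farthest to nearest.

Distance from the depot at 3.3877°N, 138.8265°W to each:
S4 2.5805°N, 142.1275°W: 203.8 NM
S3 0.2564°N, 139.1606°W: 189.1 NM
S5 4.4914°N, 136.1523°W: 173.3 NM
S1 3.5264°N, 136.2811°W: 152.8 NM
S2 1.2678°N, 139.3775°W: 131.5 NM

S4, S3, S5, S1, S2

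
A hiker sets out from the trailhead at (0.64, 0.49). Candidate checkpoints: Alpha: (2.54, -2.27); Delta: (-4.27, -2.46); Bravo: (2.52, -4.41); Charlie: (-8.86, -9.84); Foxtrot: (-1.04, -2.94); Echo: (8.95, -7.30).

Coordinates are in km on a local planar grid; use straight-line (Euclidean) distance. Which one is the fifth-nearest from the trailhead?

Echo

Distances from the trailhead ((0.64, 0.49)):
Alpha: 3.4 km
Foxtrot: 3.8 km
Bravo: 5.2 km
Delta: 5.7 km
Echo: 11.4 km
Charlie: 14.0 km
The fifth-nearest is Echo at 11.4 km.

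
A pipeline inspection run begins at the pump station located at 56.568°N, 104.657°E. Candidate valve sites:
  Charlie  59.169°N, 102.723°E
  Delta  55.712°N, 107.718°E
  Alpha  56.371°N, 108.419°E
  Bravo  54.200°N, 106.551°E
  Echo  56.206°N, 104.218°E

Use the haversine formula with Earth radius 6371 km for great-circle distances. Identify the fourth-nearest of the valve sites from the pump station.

Bravo

Distance to each, sorted:
Echo: 48.5 km
Delta: 212.2 km
Alpha: 232.1 km
Bravo: 289.2 km
Charlie: 311.0 km
The fourth-nearest is Bravo at 289.2 km.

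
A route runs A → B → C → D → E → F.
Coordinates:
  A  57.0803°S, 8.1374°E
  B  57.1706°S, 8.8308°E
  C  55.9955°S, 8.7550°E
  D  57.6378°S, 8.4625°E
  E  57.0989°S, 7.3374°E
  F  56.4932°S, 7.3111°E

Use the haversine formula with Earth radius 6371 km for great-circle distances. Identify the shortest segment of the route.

A–B

Leg distances:
A→B: 43.0 km
B→C: 130.7 km
C→D: 183.5 km
D→E: 90.2 km
E→F: 67.4 km
The shortest leg is A–B at 43.0 km.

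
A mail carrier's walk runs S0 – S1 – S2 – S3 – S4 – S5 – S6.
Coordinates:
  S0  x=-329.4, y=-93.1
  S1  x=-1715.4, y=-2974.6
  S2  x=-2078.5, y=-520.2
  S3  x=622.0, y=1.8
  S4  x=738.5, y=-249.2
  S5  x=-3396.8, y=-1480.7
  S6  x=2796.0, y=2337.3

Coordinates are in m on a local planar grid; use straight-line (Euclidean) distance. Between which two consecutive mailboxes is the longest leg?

S5–S6

Leg distances:
S0→S1: 3197.5 m
S1→S2: 2481.1 m
S2→S3: 2750.5 m
S3→S4: 276.7 m
S4→S5: 4314.8 m
S5→S6: 7275.2 m
The longest leg is S5–S6 at 7275.2 m.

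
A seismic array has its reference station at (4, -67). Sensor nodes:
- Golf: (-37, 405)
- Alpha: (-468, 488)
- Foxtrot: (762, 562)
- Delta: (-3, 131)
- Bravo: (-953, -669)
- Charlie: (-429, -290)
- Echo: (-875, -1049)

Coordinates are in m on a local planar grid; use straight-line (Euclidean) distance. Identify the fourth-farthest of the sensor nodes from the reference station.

Distances from the reference station ((4, -67)):
Echo: 1317.9 m
Bravo: 1130.6 m
Foxtrot: 985.0 m
Alpha: 728.6 m
Charlie: 487.1 m
Golf: 473.8 m
Delta: 198.1 m
The fourth-farthest is Alpha at 728.6 m.

Alpha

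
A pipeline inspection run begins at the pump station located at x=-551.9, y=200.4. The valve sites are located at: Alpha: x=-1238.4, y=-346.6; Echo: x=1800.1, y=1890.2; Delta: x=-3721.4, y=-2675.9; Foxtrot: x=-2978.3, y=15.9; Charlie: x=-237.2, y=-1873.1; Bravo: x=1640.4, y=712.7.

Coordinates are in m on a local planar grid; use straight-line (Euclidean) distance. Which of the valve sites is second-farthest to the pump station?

Distance to each, sorted:
Delta: 4280.1 m
Echo: 2896.1 m
Foxtrot: 2433.4 m
Bravo: 2251.4 m
Charlie: 2097.2 m
Alpha: 877.8 m
The second-farthest is Echo at 2896.1 m.

Echo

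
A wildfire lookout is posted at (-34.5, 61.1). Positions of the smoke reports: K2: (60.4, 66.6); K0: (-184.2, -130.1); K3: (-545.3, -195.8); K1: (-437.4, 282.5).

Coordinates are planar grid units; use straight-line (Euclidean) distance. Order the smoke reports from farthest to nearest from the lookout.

Distance from the lookout at (-34.5, 61.1) to each:
K3 (-545.3, -195.8): 571.8
K1 (-437.4, 282.5): 459.7
K0 (-184.2, -130.1): 242.8
K2 (60.4, 66.6): 95.1

K3, K1, K0, K2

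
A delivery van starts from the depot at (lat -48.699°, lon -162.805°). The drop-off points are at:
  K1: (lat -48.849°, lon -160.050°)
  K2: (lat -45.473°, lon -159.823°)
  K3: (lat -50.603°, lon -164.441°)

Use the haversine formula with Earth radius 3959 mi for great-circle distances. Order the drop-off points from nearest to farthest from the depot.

K1, K3, K2

Distances from the depot:
K1 (lat -48.849°, lon -160.050°): 125.9 mi
K3 (lat -50.603°, lon -164.441°): 150.5 mi
K2 (lat -45.473°, lon -159.823°): 263.3 mi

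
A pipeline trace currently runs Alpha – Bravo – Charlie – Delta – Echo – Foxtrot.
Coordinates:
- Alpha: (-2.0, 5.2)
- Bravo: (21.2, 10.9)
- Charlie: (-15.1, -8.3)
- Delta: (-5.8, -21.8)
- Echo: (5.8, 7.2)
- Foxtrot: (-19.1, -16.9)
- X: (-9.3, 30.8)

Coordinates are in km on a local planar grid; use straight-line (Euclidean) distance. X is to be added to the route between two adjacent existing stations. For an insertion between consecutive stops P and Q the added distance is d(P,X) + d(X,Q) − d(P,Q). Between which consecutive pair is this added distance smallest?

between Bravo and Charlie

Added distance for inserting X between each consecutive pair:
Alpha–Bravo: 39.1 km
Bravo–Charlie: 34.9 km
Charlie–Delta: 75.9 km
Delta–Echo: 49.5 km
Echo–Foxtrot: 42.1 km
Smallest added distance is 34.9 km, inserting between Bravo and Charlie.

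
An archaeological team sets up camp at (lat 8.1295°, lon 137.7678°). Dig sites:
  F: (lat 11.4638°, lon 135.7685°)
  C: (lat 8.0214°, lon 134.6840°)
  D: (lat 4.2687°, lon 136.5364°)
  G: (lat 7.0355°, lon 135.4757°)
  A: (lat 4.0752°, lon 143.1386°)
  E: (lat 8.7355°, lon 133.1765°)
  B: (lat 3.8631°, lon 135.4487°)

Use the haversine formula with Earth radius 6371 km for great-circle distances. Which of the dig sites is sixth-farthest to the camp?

C

Distance to each, sorted:
A: 745.5 km
B: 539.3 km
E: 509.5 km
D: 450.4 km
F: 430.6 km
C: 339.7 km
G: 280.4 km
The sixth-farthest is C at 339.7 km.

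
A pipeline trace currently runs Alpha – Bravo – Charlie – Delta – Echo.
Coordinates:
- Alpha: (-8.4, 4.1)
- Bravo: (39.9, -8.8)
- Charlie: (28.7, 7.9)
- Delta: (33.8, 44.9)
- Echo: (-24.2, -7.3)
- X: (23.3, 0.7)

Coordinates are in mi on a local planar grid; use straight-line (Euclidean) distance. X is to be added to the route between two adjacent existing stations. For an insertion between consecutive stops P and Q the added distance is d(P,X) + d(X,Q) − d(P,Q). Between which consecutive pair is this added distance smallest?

between Alpha and Bravo

Added distance for inserting X between each consecutive pair:
Alpha–Bravo: 1.0 mi
Bravo–Charlie: 8.0 mi
Charlie–Delta: 17.1 mi
Delta–Echo: 15.6 mi
Smallest added distance is 1.0 mi, inserting between Alpha and Bravo.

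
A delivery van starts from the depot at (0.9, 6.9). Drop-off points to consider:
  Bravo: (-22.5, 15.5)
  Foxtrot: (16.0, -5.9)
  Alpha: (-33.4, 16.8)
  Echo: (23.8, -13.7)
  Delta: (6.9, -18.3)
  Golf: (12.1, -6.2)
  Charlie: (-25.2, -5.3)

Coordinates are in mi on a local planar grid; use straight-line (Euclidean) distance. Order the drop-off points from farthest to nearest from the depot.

Alpha, Echo, Charlie, Delta, Bravo, Foxtrot, Golf

Computing each straight-line distance from (0.9, 6.9):
Alpha (-33.4, 16.8): 35.7 mi
Echo (23.8, -13.7): 30.8 mi
Charlie (-25.2, -5.3): 28.8 mi
Delta (6.9, -18.3): 25.9 mi
Bravo (-22.5, 15.5): 24.9 mi
Foxtrot (16.0, -5.9): 19.8 mi
Golf (12.1, -6.2): 17.2 mi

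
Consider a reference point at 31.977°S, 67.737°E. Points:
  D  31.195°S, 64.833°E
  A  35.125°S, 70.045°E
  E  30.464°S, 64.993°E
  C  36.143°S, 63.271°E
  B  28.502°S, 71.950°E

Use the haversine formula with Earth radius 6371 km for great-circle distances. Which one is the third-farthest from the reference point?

Distances from the reference point (31.977°S, 67.737°E):
C: 619.4 km
B: 559.5 km
A: 410.2 km
E: 310.4 km
D: 288.5 km
The third-farthest is A at 410.2 km.

A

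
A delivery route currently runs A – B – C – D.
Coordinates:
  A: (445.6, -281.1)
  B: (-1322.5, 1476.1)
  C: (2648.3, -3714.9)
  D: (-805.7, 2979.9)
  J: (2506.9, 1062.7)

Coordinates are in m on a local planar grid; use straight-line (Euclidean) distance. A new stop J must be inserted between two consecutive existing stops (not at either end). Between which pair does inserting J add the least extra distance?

between C and D

Added distance for inserting J between each consecutive pair:
A–B: 3819.5 m
B–C: 2095.8 m
C–D: 1073.8 m
Smallest added distance is 1073.8 m, inserting between C and D.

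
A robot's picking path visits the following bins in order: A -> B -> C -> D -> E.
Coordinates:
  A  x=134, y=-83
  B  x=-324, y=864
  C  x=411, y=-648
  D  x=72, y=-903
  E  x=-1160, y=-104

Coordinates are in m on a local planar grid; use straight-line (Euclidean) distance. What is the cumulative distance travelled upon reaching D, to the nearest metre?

3157 m

Leg distances:
A→B: 1051.9 m  (cumulative 1051.9 m)
B→C: 1681.2 m  (cumulative 2733.1 m)
C→D: 424.2 m  (cumulative 3157.3 m)
Cumulative distance at D ≈ 3157 m.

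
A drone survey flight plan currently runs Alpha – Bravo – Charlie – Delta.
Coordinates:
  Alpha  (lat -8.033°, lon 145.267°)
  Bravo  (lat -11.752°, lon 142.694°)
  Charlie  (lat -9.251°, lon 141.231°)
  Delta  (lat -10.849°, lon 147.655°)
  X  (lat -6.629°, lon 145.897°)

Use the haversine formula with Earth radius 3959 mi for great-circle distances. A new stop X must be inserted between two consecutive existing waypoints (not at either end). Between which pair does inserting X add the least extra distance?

Added distance for inserting X between each consecutive pair:
Alpha–Bravo: 211.2 mi
Bravo–Charlie: 583.7 mi
Charlie–Delta: 231.7 mi
Smallest added distance is 211.2 mi, inserting between Alpha and Bravo.

between Alpha and Bravo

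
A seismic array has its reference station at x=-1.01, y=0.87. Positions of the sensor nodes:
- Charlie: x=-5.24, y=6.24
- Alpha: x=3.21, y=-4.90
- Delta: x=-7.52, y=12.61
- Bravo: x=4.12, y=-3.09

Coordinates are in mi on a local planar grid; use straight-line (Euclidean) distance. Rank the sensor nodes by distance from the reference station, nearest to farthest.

Distances from the reference station:
Bravo x=4.12, y=-3.09: 6.5 mi
Charlie x=-5.24, y=6.24: 6.8 mi
Alpha x=3.21, y=-4.90: 7.1 mi
Delta x=-7.52, y=12.61: 13.4 mi

Bravo, Charlie, Alpha, Delta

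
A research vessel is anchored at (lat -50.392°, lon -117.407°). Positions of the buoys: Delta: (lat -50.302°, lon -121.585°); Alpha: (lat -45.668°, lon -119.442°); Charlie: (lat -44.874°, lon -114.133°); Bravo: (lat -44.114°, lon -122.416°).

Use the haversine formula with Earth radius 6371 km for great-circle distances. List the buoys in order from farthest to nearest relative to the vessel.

Computing each great-circle distance from (lat -50.392°, lon -117.407°):
Bravo (lat -44.114°, lon -122.416°): 793.4 km
Charlie (lat -44.874°, lon -114.133°): 660.6 km
Alpha (lat -45.668°, lon -119.442°): 546.6 km
Delta (lat -50.302°, lon -121.585°): 296.6 km

Bravo, Charlie, Alpha, Delta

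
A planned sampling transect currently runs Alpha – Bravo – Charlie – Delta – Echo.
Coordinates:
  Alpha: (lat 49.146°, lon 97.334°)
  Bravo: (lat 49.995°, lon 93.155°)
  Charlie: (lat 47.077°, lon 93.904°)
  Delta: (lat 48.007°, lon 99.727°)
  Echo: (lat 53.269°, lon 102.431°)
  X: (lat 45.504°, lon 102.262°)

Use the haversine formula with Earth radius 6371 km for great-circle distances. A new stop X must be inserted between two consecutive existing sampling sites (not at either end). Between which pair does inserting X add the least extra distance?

Added distance for inserting X between each consecutive pair:
Alpha–Bravo: 1076.9 km
Bravo–Charlie: 1179.5 km
Charlie–Delta: 554.9 km
Delta–Echo: 586.9 km
Smallest added distance is 554.9 km, inserting between Charlie and Delta.

between Charlie and Delta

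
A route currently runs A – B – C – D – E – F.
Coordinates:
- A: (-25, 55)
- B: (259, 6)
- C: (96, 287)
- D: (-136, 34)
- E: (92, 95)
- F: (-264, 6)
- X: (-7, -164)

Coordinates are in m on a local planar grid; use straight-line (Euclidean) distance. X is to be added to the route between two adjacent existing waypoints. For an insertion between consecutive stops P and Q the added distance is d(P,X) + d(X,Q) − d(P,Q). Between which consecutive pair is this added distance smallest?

Added distance for inserting X between each consecutive pair:
A–B: 247.2 m
B–C: 453.4 m
C–D: 355.7 m
D–E: 277.6 m
E–F: 218.5 m
Smallest added distance is 218.5 m, inserting between E and F.

between E and F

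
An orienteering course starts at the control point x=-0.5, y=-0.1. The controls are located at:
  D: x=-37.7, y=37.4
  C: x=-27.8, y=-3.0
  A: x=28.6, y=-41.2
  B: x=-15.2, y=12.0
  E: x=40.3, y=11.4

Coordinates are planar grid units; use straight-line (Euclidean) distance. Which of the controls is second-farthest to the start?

Distance to each, sorted:
D: 52.8
A: 50.4
E: 42.4
C: 27.5
B: 19.0
The second-farthest is A at 50.4.

A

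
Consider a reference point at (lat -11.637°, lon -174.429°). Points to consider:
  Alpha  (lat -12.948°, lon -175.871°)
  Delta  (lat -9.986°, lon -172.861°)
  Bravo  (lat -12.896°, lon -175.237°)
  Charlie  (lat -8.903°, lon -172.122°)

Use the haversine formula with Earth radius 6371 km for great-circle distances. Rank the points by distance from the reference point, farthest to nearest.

Charlie, Delta, Alpha, Bravo

Computing each great-circle distance from (lat -11.637°, lon -174.429°):
Charlie (lat -8.903°, lon -172.122°): 395.1 km
Delta (lat -9.986°, lon -172.861°): 251.1 km
Alpha (lat -12.948°, lon -175.871°): 214.0 km
Bravo (lat -12.896°, lon -175.237°): 165.2 km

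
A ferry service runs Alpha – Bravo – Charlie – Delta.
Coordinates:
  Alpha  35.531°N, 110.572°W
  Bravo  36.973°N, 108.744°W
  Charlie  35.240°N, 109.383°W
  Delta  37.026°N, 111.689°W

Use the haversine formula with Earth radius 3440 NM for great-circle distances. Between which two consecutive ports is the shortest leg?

Bravo–Charlie

Leg distances:
Alpha→Bravo: 123.8 NM
Bravo→Charlie: 108.6 NM
Charlie→Delta: 154.9 NM
The shortest leg is Bravo–Charlie at 108.6 NM.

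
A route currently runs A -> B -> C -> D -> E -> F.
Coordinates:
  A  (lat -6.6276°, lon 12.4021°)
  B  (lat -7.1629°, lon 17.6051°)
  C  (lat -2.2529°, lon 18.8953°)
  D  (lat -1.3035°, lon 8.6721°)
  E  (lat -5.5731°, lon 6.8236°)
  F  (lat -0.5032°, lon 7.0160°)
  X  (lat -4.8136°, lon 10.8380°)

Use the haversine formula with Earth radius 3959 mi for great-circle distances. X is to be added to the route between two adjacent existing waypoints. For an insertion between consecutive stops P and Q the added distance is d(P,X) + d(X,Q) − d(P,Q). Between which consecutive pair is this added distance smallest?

between C and D

Added distance for inserting X between each consecutive pair:
A–B: 298.8 mi
B–C: 724.9 mi
C–D: 158.9 mi
D–E: 244.7 mi
E–F: 328.4 mi
Smallest added distance is 158.9 mi, inserting between C and D.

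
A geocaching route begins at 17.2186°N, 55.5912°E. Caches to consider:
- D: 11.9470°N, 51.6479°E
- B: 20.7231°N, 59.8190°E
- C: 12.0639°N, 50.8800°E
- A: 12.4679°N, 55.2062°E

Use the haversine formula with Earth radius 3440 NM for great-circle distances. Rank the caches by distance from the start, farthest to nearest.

Distances from the start:
C 12.0639°N, 50.8800°E: 413.1 NM
D 11.9470°N, 51.6479°E: 390.7 NM
B 20.7231°N, 59.8190°E: 319.2 NM
A 12.4679°N, 55.2062°E: 286.1 NM

C, D, B, A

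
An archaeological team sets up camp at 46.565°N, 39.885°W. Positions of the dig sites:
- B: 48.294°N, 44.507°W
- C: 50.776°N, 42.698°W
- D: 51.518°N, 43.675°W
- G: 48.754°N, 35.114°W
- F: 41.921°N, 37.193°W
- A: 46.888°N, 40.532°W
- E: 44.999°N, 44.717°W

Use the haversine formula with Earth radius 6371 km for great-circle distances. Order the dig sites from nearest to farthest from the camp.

Distances from the camp:
A 46.888°N, 40.532°W: 61.0 km
B 48.294°N, 44.507°W: 397.2 km
E 44.999°N, 44.717°W: 413.1 km
G 48.754°N, 35.114°W: 432.2 km
C 50.776°N, 42.698°W: 511.7 km
F 41.921°N, 37.193°W: 559.1 km
D 51.518°N, 43.675°W: 615.9 km

A, B, E, G, C, F, D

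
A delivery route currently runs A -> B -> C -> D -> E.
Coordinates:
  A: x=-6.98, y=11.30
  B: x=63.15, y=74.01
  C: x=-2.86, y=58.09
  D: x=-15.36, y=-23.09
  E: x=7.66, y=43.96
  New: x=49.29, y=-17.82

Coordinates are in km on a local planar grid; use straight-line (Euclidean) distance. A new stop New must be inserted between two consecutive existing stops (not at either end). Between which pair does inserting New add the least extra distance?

between A and B

Added distance for inserting New between each consecutive pair:
A–B: 62.1 km
B–C: 117.1 km
C–D: 74.8 km
D–E: 68.5 km
Smallest added distance is 62.1 km, inserting between A and B.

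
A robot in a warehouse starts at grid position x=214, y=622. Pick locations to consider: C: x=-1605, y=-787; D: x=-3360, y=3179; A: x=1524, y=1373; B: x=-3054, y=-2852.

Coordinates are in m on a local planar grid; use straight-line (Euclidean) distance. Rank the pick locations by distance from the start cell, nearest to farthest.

A, C, D, B

Distances from the start cell:
A x=1524, y=1373: 1510.0 m
C x=-1605, y=-787: 2300.9 m
D x=-3360, y=3179: 4394.5 m
B x=-3054, y=-2852: 4769.5 m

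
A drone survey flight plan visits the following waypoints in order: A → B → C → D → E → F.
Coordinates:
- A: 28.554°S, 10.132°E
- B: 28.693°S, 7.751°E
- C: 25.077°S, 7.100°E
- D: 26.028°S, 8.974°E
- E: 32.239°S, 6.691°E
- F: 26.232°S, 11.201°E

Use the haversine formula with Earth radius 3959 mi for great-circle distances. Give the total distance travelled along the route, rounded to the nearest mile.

Leg distances:
A→B: 144.7 mi  (cumulative 144.7 mi)
B→C: 253.1 mi  (cumulative 397.8 mi)
C→D: 134.0 mi  (cumulative 531.8 mi)
D→E: 450.7 mi  (cumulative 982.5 mi)
E→F: 496.1 mi  (cumulative 1478.6 mi)
Total route length ≈ 1479 mi.

1479 mi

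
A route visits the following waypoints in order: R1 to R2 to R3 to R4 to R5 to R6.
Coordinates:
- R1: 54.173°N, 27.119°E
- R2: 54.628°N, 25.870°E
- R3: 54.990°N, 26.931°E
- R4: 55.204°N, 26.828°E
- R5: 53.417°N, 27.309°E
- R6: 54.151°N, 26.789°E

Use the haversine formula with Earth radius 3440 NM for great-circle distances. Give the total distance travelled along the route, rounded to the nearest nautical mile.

Leg distances:
R1→R2: 51.5 NM  (cumulative 51.5 NM)
R2→R3: 42.7 NM  (cumulative 94.2 NM)
R3→R4: 13.3 NM  (cumulative 107.5 NM)
R4→R5: 108.6 NM  (cumulative 216.1 NM)
R5→R6: 47.8 NM  (cumulative 263.9 NM)
Total route length ≈ 264 NM.

264 NM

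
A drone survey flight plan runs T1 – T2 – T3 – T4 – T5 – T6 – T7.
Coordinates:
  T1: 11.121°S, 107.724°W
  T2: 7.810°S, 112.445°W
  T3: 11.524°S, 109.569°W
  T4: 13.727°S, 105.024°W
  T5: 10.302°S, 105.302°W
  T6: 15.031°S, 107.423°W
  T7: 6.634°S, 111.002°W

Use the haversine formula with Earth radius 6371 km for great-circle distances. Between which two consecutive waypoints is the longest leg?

T6–T7

Leg distances:
T1→T2: 635.3 km
T2→T3: 519.5 km
T3→T4: 550.6 km
T4→T5: 382.0 km
T5→T6: 574.0 km
T6→T7: 1012.1 km
The longest leg is T6–T7 at 1012.1 km.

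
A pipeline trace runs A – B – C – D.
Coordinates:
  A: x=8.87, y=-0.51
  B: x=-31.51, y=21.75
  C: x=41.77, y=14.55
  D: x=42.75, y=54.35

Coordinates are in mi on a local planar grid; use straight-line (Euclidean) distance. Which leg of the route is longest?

B–C

Leg distances:
A→B: 46.1 mi
B→C: 73.6 mi
C→D: 39.8 mi
The longest leg is B–C at 73.6 mi.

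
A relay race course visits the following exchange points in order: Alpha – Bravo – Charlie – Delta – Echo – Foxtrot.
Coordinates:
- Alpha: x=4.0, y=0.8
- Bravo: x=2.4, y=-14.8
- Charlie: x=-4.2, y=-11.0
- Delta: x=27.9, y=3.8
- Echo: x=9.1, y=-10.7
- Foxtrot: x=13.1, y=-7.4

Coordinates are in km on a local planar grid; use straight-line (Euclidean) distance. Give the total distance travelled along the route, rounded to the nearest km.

88 km

Leg distances:
Alpha→Bravo: 15.7 km  (cumulative 15.7 km)
Bravo→Charlie: 7.6 km  (cumulative 23.3 km)
Charlie→Delta: 35.3 km  (cumulative 58.6 km)
Delta→Echo: 23.7 km  (cumulative 82.4 km)
Echo→Foxtrot: 5.2 km  (cumulative 87.6 km)
Total route length ≈ 88 km.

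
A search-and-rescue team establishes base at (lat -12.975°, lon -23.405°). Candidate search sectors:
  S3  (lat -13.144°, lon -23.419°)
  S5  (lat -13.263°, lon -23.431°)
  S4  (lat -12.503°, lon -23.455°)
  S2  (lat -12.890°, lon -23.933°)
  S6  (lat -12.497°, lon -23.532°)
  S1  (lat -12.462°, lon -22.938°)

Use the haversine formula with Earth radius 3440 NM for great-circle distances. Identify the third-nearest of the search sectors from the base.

Distances from the base ((lat -12.975°, lon -23.405°)):
S3: 10.2 NM
S5: 17.4 NM
S4: 28.5 NM
S6: 29.6 NM
S2: 31.3 NM
S1: 41.2 NM
The third-nearest is S4 at 28.5 NM.

S4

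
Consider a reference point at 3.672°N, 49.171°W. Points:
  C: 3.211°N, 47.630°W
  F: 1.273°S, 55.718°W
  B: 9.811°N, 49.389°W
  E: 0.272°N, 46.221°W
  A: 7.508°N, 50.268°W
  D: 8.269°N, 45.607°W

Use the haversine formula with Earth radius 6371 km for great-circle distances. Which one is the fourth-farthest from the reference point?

Distances from the reference point (3.672°N, 49.171°W):
F: 912.0 km
B: 683.0 km
D: 645.4 km
E: 500.4 km
A: 443.5 km
C: 178.6 km
The fourth-farthest is E at 500.4 km.

E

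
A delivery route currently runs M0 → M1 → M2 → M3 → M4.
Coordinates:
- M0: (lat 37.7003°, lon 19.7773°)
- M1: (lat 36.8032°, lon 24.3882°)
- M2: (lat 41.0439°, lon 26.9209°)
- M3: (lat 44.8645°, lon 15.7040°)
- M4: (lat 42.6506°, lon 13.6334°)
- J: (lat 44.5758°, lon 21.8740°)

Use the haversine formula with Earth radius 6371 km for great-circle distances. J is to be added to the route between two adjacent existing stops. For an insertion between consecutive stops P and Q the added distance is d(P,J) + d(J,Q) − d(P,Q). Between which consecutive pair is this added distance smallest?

Added distance for inserting J between each consecutive pair:
M0–M1: 1254.0 km
M1–M2: 938.6 km
M2–M3: 51.5 km
M3–M4: 888.1 km
Smallest added distance is 51.5 km, inserting between M2 and M3.

between M2 and M3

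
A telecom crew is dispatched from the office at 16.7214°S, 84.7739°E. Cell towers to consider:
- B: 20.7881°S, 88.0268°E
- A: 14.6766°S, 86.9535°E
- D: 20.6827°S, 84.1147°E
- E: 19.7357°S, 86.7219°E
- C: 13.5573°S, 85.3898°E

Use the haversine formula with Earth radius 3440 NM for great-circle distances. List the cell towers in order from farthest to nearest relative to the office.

B, D, E, C, A

Distance from the office at 16.7214°S, 84.7739°E to each:
B 20.7881°S, 88.0268°E: 306.3 NM
D 20.6827°S, 84.1147°E: 240.8 NM
E 19.7357°S, 86.7219°E: 212.3 NM
C 13.5573°S, 85.3898°E: 193.3 NM
A 14.6766°S, 86.9535°E: 175.9 NM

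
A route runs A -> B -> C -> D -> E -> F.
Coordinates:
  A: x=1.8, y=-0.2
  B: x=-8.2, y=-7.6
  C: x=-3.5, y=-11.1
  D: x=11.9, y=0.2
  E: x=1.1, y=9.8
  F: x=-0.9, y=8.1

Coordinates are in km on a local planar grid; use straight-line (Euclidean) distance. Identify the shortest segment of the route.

Leg distances:
A→B: 12.4 km
B→C: 5.9 km
C→D: 19.1 km
D→E: 14.4 km
E→F: 2.6 km
The shortest leg is E–F at 2.6 km.

E–F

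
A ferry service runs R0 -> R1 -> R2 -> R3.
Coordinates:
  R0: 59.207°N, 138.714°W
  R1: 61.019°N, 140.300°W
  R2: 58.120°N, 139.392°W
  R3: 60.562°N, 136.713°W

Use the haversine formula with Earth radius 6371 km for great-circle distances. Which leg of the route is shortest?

Leg distances:
R0→R1: 219.8 km
R1→R2: 326.4 km
R2→R3: 311.1 km
The shortest leg is R0–R1 at 219.8 km.

R0–R1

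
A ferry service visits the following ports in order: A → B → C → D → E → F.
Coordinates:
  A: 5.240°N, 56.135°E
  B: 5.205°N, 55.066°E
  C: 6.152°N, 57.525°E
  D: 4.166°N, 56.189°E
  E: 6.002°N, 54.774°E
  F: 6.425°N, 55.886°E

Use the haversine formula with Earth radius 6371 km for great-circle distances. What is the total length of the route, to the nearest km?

Leg distances:
A→B: 118.4 km  (cumulative 118.4 km)
B→C: 291.7 km  (cumulative 410.2 km)
C→D: 265.8 km  (cumulative 676.0 km)
D→E: 257.4 km  (cumulative 933.4 km)
E→F: 131.6 km  (cumulative 1065.0 km)
Total route length ≈ 1065 km.

1065 km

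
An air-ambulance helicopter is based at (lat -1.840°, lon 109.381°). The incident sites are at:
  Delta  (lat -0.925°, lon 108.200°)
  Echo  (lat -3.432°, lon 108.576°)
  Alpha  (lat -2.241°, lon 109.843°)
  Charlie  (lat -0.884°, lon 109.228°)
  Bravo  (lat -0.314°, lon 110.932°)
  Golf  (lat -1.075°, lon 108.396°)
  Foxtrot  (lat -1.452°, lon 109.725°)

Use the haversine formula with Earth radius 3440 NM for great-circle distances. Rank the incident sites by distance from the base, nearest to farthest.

Distance from the base at (lat -1.840°, lon 109.381°) to each:
Foxtrot (lat -1.452°, lon 109.725°): 31.1 NM
Alpha (lat -2.241°, lon 109.843°): 36.7 NM
Charlie (lat -0.884°, lon 109.228°): 58.1 NM
Golf (lat -1.075°, lon 108.396°): 74.9 NM
Delta (lat -0.925°, lon 108.200°): 89.7 NM
Echo (lat -3.432°, lon 108.576°): 107.1 NM
Bravo (lat -0.314°, lon 110.932°): 130.6 NM

Foxtrot, Alpha, Charlie, Golf, Delta, Echo, Bravo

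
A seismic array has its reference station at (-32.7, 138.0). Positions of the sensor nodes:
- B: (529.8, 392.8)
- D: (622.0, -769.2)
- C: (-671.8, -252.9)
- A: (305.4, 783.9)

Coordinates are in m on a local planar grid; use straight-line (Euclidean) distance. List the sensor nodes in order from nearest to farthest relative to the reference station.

Computing each straight-line distance from (-32.7, 138.0):
B (529.8, 392.8): 617.5 m
A (305.4, 783.9): 729.0 m
C (-671.8, -252.9): 749.2 m
D (622.0, -769.2): 1118.8 m

B, A, C, D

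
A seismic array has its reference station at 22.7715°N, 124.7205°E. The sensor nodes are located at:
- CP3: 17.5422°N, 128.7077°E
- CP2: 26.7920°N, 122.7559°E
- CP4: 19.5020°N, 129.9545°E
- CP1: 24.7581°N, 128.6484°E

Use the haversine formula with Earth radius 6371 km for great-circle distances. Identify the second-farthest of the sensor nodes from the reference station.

Distance to each, sorted:
CP3: 715.0 km
CP4: 653.2 km
CP2: 489.1 km
CP1: 456.7 km
The second-farthest is CP4 at 653.2 km.

CP4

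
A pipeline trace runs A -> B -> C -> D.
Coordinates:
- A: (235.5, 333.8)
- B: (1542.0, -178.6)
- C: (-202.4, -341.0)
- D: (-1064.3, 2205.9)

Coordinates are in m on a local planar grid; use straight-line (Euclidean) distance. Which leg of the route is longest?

Leg distances:
A→B: 1403.4 m
B→C: 1751.9 m
C→D: 2688.8 m
The longest leg is C–D at 2688.8 m.

C–D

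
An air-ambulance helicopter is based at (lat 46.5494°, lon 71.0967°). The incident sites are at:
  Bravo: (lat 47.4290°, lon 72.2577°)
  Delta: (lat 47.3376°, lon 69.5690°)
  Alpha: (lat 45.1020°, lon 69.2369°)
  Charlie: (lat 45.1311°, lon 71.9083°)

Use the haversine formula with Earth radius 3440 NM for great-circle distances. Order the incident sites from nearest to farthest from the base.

Bravo, Delta, Charlie, Alpha

Distance from the base at (lat 46.5494°, lon 71.0967°) to each:
Bravo (lat 47.4290°, lon 72.2577°): 71.1 NM
Delta (lat 47.3376°, lon 69.5690°): 78.5 NM
Charlie (lat 45.1311°, lon 71.9083°): 91.7 NM
Alpha (lat 45.1020°, lon 69.2369°): 116.6 NM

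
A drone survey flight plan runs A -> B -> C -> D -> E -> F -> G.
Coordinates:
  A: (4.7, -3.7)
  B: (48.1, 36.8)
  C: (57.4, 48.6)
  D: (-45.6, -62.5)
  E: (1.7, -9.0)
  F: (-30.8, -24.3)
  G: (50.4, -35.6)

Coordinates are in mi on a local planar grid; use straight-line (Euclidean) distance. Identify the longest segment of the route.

C–D

Leg distances:
A→B: 59.4 mi
B→C: 15.0 mi
C→D: 151.5 mi
D→E: 71.4 mi
E→F: 35.9 mi
F→G: 82.0 mi
The longest leg is C–D at 151.5 mi.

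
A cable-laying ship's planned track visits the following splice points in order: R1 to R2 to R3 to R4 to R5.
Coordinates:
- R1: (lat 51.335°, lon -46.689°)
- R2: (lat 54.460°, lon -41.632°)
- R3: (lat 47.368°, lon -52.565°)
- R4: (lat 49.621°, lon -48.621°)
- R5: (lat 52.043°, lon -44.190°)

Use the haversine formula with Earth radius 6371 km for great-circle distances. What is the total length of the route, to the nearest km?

Leg distances:
R1→R2: 485.4 km  (cumulative 485.4 km)
R2→R3: 1097.3 km  (cumulative 1582.7 km)
R3→R4: 383.6 km  (cumulative 1966.3 km)
R4→R5: 411.4 km  (cumulative 2377.7 km)
Total route length ≈ 2378 km.

2378 km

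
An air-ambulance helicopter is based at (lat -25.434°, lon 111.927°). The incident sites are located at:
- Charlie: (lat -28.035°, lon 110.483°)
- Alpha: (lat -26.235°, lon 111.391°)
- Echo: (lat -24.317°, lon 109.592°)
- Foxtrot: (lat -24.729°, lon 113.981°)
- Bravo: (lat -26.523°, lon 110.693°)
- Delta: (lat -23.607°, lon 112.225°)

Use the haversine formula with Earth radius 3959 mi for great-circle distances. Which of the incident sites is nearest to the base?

Alpha

Distances from the base ((lat -25.434°, lon 111.927°)):
Alpha: 64.6 mi
Bravo: 107.4 mi
Delta: 127.6 mi
Foxtrot: 137.5 mi
Echo: 165.5 mi
Charlie: 200.6 mi
The nearest is Alpha at 64.6 mi.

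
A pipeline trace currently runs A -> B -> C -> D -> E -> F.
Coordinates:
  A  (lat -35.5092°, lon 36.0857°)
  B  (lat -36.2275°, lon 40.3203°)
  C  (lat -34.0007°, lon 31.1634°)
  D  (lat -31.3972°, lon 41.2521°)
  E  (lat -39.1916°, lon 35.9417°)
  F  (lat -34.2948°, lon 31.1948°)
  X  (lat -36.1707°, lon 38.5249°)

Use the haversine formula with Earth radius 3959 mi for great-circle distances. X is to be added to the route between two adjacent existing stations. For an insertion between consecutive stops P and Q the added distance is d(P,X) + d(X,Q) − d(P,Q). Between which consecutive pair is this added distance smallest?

Added distance for inserting X between each consecutive pair:
A–B: 2.0 mi
B–C: 2.8 mi
C–D: 194.1 mi
D–E: 1.2 mi
E–F: 257.1 mi
Smallest added distance is 1.2 mi, inserting between D and E.

between D and E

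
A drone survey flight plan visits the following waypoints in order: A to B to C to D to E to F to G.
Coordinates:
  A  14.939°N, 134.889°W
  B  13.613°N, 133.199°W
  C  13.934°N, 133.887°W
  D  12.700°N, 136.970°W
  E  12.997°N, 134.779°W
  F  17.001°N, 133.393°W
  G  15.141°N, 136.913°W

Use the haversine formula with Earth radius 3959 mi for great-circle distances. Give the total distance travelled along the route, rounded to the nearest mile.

Leg distances:
A→B: 145.6 mi  (cumulative 145.6 mi)
B→C: 51.2 mi  (cumulative 196.8 mi)
C→D: 224.1 mi  (cumulative 421.0 mi)
D→E: 149.0 mi  (cumulative 570.0 mi)
E→F: 291.7 mi  (cumulative 861.7 mi)
F→G: 266.7 mi  (cumulative 1128.4 mi)
Total route length ≈ 1128 mi.

1128 mi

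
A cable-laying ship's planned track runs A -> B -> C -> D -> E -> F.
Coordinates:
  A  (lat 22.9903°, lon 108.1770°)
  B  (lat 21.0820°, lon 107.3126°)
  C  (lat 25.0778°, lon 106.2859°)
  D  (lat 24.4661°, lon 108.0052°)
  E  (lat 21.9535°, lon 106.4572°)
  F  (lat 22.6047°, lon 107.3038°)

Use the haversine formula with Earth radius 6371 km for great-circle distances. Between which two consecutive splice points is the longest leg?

B–C

Leg distances:
A→B: 230.1 km
B→C: 456.5 km
C→D: 186.4 km
D→E: 321.1 km
E→F: 113.3 km
The longest leg is B–C at 456.5 km.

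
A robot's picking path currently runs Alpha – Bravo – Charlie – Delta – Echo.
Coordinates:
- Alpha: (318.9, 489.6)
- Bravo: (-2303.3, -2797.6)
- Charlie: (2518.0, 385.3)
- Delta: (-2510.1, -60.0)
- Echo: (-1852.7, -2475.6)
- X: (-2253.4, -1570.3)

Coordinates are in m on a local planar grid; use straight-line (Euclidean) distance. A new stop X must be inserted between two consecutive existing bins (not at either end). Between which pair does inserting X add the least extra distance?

between Delta and Echo

Added distance for inserting X between each consecutive pair:
Alpha–Bravo: 318.8 m
Bravo–Charlie: 607.7 m
Charlie–Delta: 1640.8 m
Delta–Echo: 18.5 m
Smallest added distance is 18.5 m, inserting between Delta and Echo.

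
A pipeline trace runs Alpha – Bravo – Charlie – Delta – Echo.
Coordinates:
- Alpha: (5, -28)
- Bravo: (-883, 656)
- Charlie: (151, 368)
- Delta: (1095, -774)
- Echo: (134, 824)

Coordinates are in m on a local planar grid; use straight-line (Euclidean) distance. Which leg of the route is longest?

Leg distances:
Alpha→Bravo: 1120.9 m
Bravo→Charlie: 1073.4 m
Charlie→Delta: 1481.7 m
Delta→Echo: 1864.7 m
The longest leg is Delta–Echo at 1864.7 m.

Delta–Echo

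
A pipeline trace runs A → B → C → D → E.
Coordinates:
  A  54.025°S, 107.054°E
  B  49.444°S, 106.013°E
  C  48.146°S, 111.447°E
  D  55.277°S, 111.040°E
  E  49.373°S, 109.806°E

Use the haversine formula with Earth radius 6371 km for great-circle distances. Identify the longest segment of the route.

Leg distances:
A→B: 514.4 km
B→C: 423.3 km
C→D: 793.4 km
D→E: 661.8 km
The longest leg is C–D at 793.4 km.

C–D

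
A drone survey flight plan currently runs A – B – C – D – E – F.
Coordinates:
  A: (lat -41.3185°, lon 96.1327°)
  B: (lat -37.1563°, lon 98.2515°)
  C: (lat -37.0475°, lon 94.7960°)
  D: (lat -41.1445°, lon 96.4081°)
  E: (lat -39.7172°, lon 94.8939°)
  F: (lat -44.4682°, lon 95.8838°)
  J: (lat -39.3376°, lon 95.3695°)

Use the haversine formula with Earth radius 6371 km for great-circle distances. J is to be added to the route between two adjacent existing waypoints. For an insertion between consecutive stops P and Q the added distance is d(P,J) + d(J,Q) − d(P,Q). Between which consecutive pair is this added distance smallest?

between C and D

Added distance for inserting J between each consecutive pair:
A–B: 81.6 km
B–C: 302.3 km
C–D: 2.6 km
D–E: 74.1 km
E–F: 96.2 km
Smallest added distance is 2.6 km, inserting between C and D.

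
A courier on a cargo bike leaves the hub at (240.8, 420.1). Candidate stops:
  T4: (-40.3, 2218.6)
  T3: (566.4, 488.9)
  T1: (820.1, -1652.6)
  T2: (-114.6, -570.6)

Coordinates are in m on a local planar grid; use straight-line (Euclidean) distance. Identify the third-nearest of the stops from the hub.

T4

Distances from the hub ((240.8, 420.1)):
T3: 332.8 m
T2: 1052.5 m
T4: 1820.3 m
T1: 2152.1 m
The third-nearest is T4 at 1820.3 m.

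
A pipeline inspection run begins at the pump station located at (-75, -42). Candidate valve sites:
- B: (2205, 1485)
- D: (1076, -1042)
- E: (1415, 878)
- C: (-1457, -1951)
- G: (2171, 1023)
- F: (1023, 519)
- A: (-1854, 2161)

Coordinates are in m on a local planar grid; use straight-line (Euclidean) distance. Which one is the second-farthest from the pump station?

B

Distances from the pump station ((-75, -42)):
A: 2831.6 m
B: 2744.1 m
G: 2485.7 m
C: 2356.7 m
E: 1751.1 m
D: 1524.7 m
F: 1233.0 m
The second-farthest is B at 2744.1 m.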